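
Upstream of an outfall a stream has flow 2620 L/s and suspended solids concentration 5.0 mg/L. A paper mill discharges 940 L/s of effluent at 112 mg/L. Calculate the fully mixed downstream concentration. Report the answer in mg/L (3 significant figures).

33.3 mg/L

940 L/s = 0.94 m³/s.
2620 L/s = 2.62 m³/s.
Conservation of mass across the mixing zone: C = (0.94·112 + 2.62·5) / (0.94 + 2.62) = 118.4/3.56 = 33.25 mg/L.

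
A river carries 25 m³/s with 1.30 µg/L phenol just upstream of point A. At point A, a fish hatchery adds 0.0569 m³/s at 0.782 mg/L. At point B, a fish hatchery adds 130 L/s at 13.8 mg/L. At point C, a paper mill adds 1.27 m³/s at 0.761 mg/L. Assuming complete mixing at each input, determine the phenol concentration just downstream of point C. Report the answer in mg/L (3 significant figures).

1.30 µg/L = 0.0013 mg/L.
After input A: C = (25·0.0013 + 0.0569·0.782) / 25.06 = 0.003073 mg/L.
130 L/s = 0.13 m³/s.
After input B: C = (25.06·0.003073 + 0.13·13.8) / 25.19 = 0.07428 mg/L.
After input C: C = (25.19·0.07428 + 1.27·0.761) / 26.46 = 0.1072 mg/L.

0.107 mg/L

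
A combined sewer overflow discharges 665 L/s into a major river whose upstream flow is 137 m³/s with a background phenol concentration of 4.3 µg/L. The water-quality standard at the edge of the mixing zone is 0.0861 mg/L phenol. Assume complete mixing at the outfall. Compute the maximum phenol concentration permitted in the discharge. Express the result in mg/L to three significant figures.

665 L/s = 0.665 m³/s.
4.3 µg/L = 0.0043 mg/L.
Mass balance: 0.0861·137.7 = 0.665·Cₑ + 137·0.0043.
Cₑ = (11.85 − 0.5891) / 0.665 = 16.94 mg/L.

16.9 mg/L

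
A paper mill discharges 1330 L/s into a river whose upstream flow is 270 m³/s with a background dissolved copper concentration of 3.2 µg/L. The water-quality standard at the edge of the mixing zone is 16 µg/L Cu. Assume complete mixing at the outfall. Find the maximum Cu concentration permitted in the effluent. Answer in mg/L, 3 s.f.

1330 L/s = 1.33 m³/s.
3.2 µg/L = 0.0032 mg/L.
16 µg/L = 0.016 mg/L.
Mass balance: 0.016·271.3 = 1.33·Cₑ + 270·0.0032.
Cₑ = (4.341 − 0.864) / 1.33 = 2.614 mg/L.

2.61 mg/L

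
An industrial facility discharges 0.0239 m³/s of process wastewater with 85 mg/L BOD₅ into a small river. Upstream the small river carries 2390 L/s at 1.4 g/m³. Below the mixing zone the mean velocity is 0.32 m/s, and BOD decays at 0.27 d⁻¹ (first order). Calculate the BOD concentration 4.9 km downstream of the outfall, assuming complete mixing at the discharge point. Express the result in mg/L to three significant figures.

2390 L/s = 2.39 m³/s.
After complete mixing, C₀ = (0.0239·85 + 2.39·1.4) / 2.414 = 2.228 mg/L.
Travel time t = 4900 m / 0.32 m/s = 1.531e+04 s = 0.1772 d.
C = 2.228·exp(−0.27·0.1772) = 2.228·0.9533 = 2.124 mg/L.

2.12 mg/L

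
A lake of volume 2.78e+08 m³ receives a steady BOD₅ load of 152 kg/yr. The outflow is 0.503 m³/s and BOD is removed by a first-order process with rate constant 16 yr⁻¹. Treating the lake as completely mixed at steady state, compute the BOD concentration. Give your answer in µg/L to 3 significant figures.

Outflow Q = 0.503 m³/s × 3.156e+07 s/yr = 1.587e+07 m³/yr.
Steady-state CSTR mass balance: W = Q·C + k·V·C, so C = W/(Q + kV).
Q + kV = 1.587e+07 + 16·2.78e+08 = 4.464e+09 m³/yr.
C = 152/4.464e+09 = 3.405e-08 kg/m³ = 3.405e-05 mg/L = 0.03405 µg/L.

0.0341 µg/L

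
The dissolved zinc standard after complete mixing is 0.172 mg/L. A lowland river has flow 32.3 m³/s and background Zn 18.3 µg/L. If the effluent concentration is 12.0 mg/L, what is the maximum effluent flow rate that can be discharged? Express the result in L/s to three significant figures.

420 L/s

18.3 µg/L = 0.0183 mg/L.
Mass balance at complete mixing: C_std·(Q_w + Q_r) = Q_w·C_e + Q_r·C_b.
Rearranging, Q_w = Q_r·(C_std − C_b)/(C_e − C_std) = 32.3·(0.172 − 0.0183) / (12 − 0.172) = 0.4197 m³/s.
= 419.7 L/s.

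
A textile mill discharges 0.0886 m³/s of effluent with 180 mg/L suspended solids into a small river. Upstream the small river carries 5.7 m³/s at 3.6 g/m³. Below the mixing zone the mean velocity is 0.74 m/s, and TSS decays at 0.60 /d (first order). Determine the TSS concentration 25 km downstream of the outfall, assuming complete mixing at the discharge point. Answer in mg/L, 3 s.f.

4.98 mg/L

After complete mixing, C₀ = (0.0886·180 + 5.7·3.6) / 5.789 = 6.3 mg/L.
Travel time t = 2.5e+04 m / 0.74 m/s = 3.378e+04 s = 0.391 d.
C = 6.3·exp(−0.60·0.391) = 6.3·0.7909 = 4.983 mg/L.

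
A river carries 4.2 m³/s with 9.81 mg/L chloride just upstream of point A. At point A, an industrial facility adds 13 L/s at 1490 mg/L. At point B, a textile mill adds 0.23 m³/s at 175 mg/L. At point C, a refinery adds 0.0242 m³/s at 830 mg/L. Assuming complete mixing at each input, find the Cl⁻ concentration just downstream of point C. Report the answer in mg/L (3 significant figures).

27.1 mg/L

13 L/s = 0.013 m³/s.
After input A: C = (4.2·9.81 + 0.013·1490) / 4.213 = 14.38 mg/L.
After input B: C = (4.213·14.38 + 0.23·175) / 4.443 = 22.69 mg/L.
After input C: C = (4.443·22.69 + 0.0242·830) / 4.467 = 27.07 mg/L.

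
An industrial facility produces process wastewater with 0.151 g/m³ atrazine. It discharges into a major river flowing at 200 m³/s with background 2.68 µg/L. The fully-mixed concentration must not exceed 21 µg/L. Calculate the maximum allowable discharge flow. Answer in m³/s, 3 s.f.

2.68 µg/L = 0.00268 mg/L.
21 µg/L = 0.021 mg/L.
Mass balance at complete mixing: C_std·(Q_w + Q_r) = Q_w·C_e + Q_r·C_b.
Rearranging, Q_w = Q_r·(C_std − C_b)/(C_e − C_std) = 200·(0.021 − 0.00268) / (0.151 − 0.021) = 28.18 m³/s.

28.2 m³/s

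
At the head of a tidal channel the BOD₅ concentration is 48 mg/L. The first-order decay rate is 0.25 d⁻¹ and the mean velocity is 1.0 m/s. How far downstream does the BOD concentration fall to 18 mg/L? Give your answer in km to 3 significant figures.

From C = C₀·e^(−kt), t = ln(C₀/C)/k = ln(48/18)/0.25 = 0.9808/0.25 = 3.923 d.
Distance = v·t = 1.0 m/s × 3.39e+05 s = 3.39e+05 m = 339 km.

339 km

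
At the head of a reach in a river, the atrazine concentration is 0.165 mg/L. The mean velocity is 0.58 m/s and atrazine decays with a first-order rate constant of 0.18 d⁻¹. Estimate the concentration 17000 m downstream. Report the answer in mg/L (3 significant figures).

0.155 mg/L

Travel time t = 17000 m / 0.58 m/s = 1.7e+04/0.58 = 2.931e+04 s = 0.3392 d.
First-order decay: C = 0.165·exp(−0.18·0.3392) = 0.165·0.9408 = 0.1552 mg/L.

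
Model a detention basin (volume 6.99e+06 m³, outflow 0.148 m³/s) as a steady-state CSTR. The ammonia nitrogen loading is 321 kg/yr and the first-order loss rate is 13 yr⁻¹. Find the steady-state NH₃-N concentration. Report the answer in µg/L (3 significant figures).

3.36 µg/L

Outflow Q = 0.148 m³/s × 3.156e+07 s/yr = 4.671e+06 m³/yr.
Steady-state CSTR mass balance: W = Q·C + k·V·C, so C = W/(Q + kV).
Q + kV = 4.671e+06 + 13·6.99e+06 = 9.554e+07 m³/yr.
C = 321/9.554e+07 = 3.36e-06 kg/m³ = 0.00336 mg/L = 3.36 µg/L.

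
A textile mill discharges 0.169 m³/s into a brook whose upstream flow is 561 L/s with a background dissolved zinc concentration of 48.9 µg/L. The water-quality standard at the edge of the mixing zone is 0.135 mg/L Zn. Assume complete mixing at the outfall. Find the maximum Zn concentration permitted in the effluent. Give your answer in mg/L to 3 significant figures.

0.421 mg/L

561 L/s = 0.561 m³/s.
48.9 µg/L = 0.0489 mg/L.
Mass balance: 0.135·0.73 = 0.169·Cₑ + 0.561·0.0489.
Cₑ = (0.09855 − 0.02743) / 0.169 = 0.4208 mg/L.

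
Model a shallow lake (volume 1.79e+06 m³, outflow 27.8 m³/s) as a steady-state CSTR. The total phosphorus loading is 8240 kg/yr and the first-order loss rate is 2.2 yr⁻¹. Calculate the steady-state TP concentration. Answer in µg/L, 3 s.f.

9.35 µg/L

Outflow Q = 27.8 m³/s × 3.156e+07 s/yr = 8.773e+08 m³/yr.
Steady-state CSTR mass balance: W = Q·C + k·V·C, so C = W/(Q + kV).
Q + kV = 8.773e+08 + 2.2·1.79e+06 = 8.812e+08 m³/yr.
C = 8240/8.812e+08 = 9.35e-06 kg/m³ = 0.00935 mg/L = 9.35 µg/L.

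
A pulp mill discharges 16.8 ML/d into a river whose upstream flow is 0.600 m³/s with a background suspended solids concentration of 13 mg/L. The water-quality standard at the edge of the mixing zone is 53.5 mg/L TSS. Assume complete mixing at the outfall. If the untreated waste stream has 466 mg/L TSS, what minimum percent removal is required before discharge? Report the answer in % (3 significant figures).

16.8 ML/d = 0.1944 m³/s.
Mass balance: 53.5·0.7944 = 0.1944·Cₑ + 0.6·13.
Cₑ = (42.5 − 7.8) / 0.1944 = 178.5 mg/L.
Required removal = 1 − 178.5/466 = 61.7 %.

61.7 %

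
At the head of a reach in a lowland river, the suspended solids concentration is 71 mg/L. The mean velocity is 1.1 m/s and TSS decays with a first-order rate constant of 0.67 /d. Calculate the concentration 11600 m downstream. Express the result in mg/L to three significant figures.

Travel time t = 11600 m / 1.1 m/s = 1.16e+04/1.1 = 1.055e+04 s = 0.1221 d.
First-order decay: C = 71·exp(−0.67·0.1221) = 71·0.9215 = 65.42 mg/L.

65.4 mg/L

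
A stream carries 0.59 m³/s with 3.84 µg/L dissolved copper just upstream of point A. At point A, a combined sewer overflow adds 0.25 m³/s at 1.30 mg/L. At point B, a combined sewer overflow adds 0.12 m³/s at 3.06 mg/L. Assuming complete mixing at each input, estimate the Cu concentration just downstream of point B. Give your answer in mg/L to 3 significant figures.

0.723 mg/L

3.84 µg/L = 0.00384 mg/L.
After input A: C = (0.59·0.00384 + 0.25·1.3) / 0.84 = 0.3896 mg/L.
After input B: C = (0.84·0.3896 + 0.12·3.06) / 0.96 = 0.7234 mg/L.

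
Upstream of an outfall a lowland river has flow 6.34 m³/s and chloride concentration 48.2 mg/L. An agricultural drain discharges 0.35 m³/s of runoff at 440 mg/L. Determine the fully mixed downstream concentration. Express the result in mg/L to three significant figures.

68.7 mg/L

By mass balance at complete mixing, C = (0.35·440 + 6.34·48.2) / (0.35 + 6.34) = 459.6/6.69 = 68.7 mg/L.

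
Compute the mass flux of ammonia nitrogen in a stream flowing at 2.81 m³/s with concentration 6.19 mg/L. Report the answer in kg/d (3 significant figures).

1500 kg/d

Mass flux = Q·C = 2.81 m³/s × 6.19 g/m³ = 17.39 g/s.
= 17.39 g/s × 86.4 = 1503 kg/d.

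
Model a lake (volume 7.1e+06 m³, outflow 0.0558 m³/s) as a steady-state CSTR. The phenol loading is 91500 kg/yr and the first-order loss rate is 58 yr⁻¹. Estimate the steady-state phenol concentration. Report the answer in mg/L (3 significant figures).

0.221 mg/L

Outflow Q = 0.0558 m³/s × 3.156e+07 s/yr = 1.761e+06 m³/yr.
Steady-state CSTR mass balance: W = Q·C + k·V·C, so C = W/(Q + kV).
Q + kV = 1.761e+06 + 58·7.1e+06 = 4.136e+08 m³/yr.
C = 91500/4.136e+08 = 0.0002212 kg/m³ = 0.2212 mg/L.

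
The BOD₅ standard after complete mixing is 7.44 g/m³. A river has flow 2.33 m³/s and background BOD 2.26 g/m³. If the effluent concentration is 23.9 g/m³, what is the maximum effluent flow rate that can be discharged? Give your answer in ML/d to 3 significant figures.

63.4 ML/d

Mass balance at complete mixing: C_std·(Q_w + Q_r) = Q_w·C_e + Q_r·C_b.
Rearranging, Q_w = Q_r·(C_std − C_b)/(C_e − C_std) = 2.33·(7.44 − 2.26) / (23.9 − 7.44) = 0.7333 m³/s.
= 63.35 ML/d.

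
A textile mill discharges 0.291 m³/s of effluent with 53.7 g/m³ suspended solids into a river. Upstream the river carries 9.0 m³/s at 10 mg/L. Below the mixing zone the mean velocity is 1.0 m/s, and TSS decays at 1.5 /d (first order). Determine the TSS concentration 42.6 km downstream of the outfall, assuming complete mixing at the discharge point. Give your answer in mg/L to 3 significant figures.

After complete mixing, C₀ = (0.291·53.7 + 9·10) / 9.291 = 11.37 mg/L.
Travel time t = 4.26e+04 m / 1.0 m/s = 4.26e+04 s = 0.4931 d.
C = 11.37·exp(−1.5·0.4931) = 11.37·0.4773 = 5.426 mg/L.

5.43 mg/L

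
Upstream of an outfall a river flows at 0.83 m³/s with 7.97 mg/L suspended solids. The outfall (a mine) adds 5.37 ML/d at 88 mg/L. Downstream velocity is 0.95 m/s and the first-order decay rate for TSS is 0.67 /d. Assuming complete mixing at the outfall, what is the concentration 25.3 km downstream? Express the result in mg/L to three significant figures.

11.0 mg/L

5.37 ML/d = 0.06215 m³/s.
After complete mixing, C₀ = (0.06215·88 + 0.83·7.97) / 0.8922 = 13.55 mg/L.
Travel time t = 2.53e+04 m / 0.95 m/s = 2.663e+04 s = 0.3082 d.
C = 13.55·exp(−0.67·0.3082) = 13.55·0.8134 = 11.02 mg/L.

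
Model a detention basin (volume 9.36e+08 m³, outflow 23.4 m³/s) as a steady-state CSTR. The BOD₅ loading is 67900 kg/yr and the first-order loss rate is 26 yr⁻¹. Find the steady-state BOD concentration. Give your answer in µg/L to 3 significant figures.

Outflow Q = 23.4 m³/s × 3.156e+07 s/yr = 7.384e+08 m³/yr.
Steady-state CSTR mass balance: W = Q·C + k·V·C, so C = W/(Q + kV).
Q + kV = 7.384e+08 + 26·9.36e+08 = 2.507e+10 m³/yr.
C = 67900/2.507e+10 = 2.708e-06 kg/m³ = 0.002708 mg/L = 2.708 µg/L.

2.71 µg/L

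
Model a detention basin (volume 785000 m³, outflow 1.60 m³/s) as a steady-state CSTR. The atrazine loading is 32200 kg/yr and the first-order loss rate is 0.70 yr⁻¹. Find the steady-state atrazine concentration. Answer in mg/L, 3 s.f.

Outflow Q = 1.60 m³/s × 3.156e+07 s/yr = 5.049e+07 m³/yr.
Steady-state CSTR mass balance: W = Q·C + k·V·C, so C = W/(Q + kV).
Q + kV = 5.049e+07 + 0.70·785000 = 5.104e+07 m³/yr.
C = 32200/5.104e+07 = 0.0006309 kg/m³ = 0.6309 mg/L.

0.631 mg/L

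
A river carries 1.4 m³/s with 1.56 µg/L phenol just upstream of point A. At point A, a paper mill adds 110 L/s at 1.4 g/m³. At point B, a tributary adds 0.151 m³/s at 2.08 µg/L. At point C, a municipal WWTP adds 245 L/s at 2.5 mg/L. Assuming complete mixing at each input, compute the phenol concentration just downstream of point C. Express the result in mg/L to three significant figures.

1.56 µg/L = 0.00156 mg/L.
110 L/s = 0.11 m³/s.
After input A: C = (1.4·0.00156 + 0.11·1.4) / 1.51 = 0.1034 mg/L.
2.08 µg/L = 0.00208 mg/L.
After input B: C = (1.51·0.1034 + 0.151·0.00208) / 1.661 = 0.09422 mg/L.
245 L/s = 0.245 m³/s.
After input C: C = (1.661·0.09422 + 0.245·2.5) / 1.906 = 0.4035 mg/L.

0.403 mg/L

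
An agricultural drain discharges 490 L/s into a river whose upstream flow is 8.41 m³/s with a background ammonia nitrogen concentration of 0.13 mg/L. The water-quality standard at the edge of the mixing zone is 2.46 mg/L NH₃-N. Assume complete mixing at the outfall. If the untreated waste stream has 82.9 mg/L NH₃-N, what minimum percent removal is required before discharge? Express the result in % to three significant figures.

490 L/s = 0.49 m³/s.
Mass balance: 2.46·8.9 = 0.49·Cₑ + 8.41·0.13.
Cₑ = (21.89 − 1.093) / 0.49 = 42.45 mg/L.
Required removal = 1 − 42.45/82.9 = 48.79 %.

48.8 %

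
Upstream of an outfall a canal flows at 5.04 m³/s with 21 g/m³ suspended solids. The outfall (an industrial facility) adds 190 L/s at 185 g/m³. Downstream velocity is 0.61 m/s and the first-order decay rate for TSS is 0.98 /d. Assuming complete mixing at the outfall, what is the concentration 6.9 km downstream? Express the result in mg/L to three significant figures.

23.7 mg/L

190 L/s = 0.19 m³/s.
After complete mixing, C₀ = (0.19·185 + 5.04·21) / 5.23 = 26.96 mg/L.
Travel time t = 6900 m / 0.61 m/s = 1.131e+04 s = 0.1309 d.
C = 26.96·exp(−0.98·0.1309) = 26.96·0.8796 = 23.71 mg/L.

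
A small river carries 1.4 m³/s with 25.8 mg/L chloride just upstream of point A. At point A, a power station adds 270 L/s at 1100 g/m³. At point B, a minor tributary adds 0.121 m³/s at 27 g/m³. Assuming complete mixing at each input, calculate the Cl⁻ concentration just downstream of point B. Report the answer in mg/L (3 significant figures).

270 L/s = 0.27 m³/s.
After input A: C = (1.4·25.8 + 0.27·1100) / 1.67 = 199.5 mg/L.
After input B: C = (1.67·199.5 + 0.121·27) / 1.791 = 187.8 mg/L.

188 mg/L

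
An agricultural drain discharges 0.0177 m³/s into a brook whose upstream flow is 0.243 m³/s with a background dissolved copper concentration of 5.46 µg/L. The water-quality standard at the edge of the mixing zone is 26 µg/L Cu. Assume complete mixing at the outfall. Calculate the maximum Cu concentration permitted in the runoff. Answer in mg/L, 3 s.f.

0.308 mg/L

5.46 µg/L = 0.00546 mg/L.
26 µg/L = 0.026 mg/L.
Mass balance: 0.026·0.2607 = 0.0177·Cₑ + 0.243·0.00546.
Cₑ = (0.006778 − 0.001327) / 0.0177 = 0.308 mg/L.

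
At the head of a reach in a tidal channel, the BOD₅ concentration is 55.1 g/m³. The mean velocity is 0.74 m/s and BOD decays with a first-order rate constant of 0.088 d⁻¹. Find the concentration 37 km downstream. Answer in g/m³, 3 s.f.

52.4 g/m³

Travel time t = 37 km / 0.74 m/s = 3.7e+04/0.74 = 5e+04 s = 0.5787 d.
First-order decay: C = 55.1·exp(−0.088·0.5787) = 55.1·0.9503 = 52.36 g/m³.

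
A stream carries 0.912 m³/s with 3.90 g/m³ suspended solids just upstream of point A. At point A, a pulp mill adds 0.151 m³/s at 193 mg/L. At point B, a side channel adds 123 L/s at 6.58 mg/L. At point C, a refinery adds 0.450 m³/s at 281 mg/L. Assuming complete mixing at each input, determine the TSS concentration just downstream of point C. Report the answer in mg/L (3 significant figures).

97.8 mg/L

After input A: C = (0.912·3.9 + 0.151·193) / 1.063 = 30.76 mg/L.
123 L/s = 0.123 m³/s.
After input B: C = (1.063·30.76 + 0.123·6.58) / 1.186 = 28.25 mg/L.
After input C: C = (1.186·28.25 + 0.45·281) / 1.636 = 97.77 mg/L.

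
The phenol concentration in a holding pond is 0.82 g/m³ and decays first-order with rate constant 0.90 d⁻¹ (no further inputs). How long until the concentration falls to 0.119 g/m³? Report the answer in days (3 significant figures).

2.14 d

t = ln(C₀/C)/k = ln(0.82/0.119)/0.90 = 1.93/0.90 = 2.145 d.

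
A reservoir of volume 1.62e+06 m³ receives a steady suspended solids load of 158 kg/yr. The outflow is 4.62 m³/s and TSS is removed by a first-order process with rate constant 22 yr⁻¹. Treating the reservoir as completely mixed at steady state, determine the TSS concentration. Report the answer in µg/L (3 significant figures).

0.871 µg/L

Outflow Q = 4.62 m³/s × 3.156e+07 s/yr = 1.458e+08 m³/yr.
Steady-state CSTR mass balance: W = Q·C + k·V·C, so C = W/(Q + kV).
Q + kV = 1.458e+08 + 22·1.62e+06 = 1.814e+08 m³/yr.
C = 158/1.814e+08 = 8.708e-07 kg/m³ = 0.0008708 mg/L = 0.8708 µg/L.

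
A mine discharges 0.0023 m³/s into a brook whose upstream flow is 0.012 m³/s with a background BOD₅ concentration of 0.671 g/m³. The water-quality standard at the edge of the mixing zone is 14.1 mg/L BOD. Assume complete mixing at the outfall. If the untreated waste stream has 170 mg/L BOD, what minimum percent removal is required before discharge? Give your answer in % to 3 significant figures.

50.5 %

Mass balance: 14.1·0.0143 = 0.0023·Cₑ + 0.012·0.671.
Cₑ = (0.2016 − 0.008052) / 0.0023 = 84.16 mg/L.
Required removal = 1 − 84.16/170 = 50.49 %.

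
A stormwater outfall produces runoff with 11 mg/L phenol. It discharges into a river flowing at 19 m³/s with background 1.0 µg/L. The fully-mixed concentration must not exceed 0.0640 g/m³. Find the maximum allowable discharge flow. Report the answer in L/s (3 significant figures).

1.0 µg/L = 0.001 mg/L.
Mass balance at complete mixing: C_std·(Q_w + Q_r) = Q_w·C_e + Q_r·C_b.
Rearranging, Q_w = Q_r·(C_std − C_b)/(C_e − C_std) = 19·(0.064 − 0.001) / (11 − 0.064) = 0.1095 m³/s.
= 109.5 L/s.

109 L/s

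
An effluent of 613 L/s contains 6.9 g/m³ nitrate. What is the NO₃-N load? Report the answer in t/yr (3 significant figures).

133 t/yr

613 L/s = 0.613 m³/s.
Mass flux = Q·C = 0.613 m³/s × 6.9 g/m³ = 4.23 g/s.
= 4.23 g/s × 31.56 = 133.5 t/yr.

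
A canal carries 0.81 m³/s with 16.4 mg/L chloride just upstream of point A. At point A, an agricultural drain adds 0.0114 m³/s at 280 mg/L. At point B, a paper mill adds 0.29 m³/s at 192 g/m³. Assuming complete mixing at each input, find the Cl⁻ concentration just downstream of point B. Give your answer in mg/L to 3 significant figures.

64.9 mg/L

After input A: C = (0.81·16.4 + 0.0114·280) / 0.8214 = 20.06 mg/L.
After input B: C = (0.8214·20.06 + 0.29·192) / 1.111 = 64.92 mg/L.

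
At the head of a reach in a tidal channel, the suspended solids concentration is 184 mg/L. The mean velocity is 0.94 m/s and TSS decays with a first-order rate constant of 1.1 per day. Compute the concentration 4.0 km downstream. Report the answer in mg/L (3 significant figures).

Travel time t = 4.0 km / 0.94 m/s = 4000/0.94 = 4255 s = 0.04925 d.
First-order decay: C = 184·exp(−1.1·0.04925) = 184·0.9473 = 174.3 mg/L.

174 mg/L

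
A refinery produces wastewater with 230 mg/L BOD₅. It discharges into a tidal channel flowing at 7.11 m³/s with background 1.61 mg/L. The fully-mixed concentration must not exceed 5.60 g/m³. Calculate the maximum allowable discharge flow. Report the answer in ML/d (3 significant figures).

Mass balance at complete mixing: C_std·(Q_w + Q_r) = Q_w·C_e + Q_r·C_b.
Rearranging, Q_w = Q_r·(C_std − C_b)/(C_e − C_std) = 7.11·(5.6 − 1.61) / (230 − 5.6) = 0.1264 m³/s.
= 10.92 ML/d.

10.9 ML/d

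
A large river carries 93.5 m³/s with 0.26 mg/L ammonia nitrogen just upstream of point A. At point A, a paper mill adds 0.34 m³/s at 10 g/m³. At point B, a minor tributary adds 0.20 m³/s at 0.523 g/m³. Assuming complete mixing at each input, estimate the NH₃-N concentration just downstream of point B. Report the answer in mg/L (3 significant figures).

After input A: C = (93.5·0.26 + 0.34·10) / 93.84 = 0.2953 mg/L.
After input B: C = (93.84·0.2953 + 0.2·0.523) / 94.04 = 0.2958 mg/L.

0.296 mg/L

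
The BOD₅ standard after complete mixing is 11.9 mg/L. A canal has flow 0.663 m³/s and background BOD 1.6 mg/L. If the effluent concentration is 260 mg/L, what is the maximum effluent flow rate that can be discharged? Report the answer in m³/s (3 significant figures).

Mass balance at complete mixing: C_std·(Q_w + Q_r) = Q_w·C_e + Q_r·C_b.
Rearranging, Q_w = Q_r·(C_std − C_b)/(C_e − C_std) = 0.663·(11.9 − 1.6) / (260 − 11.9) = 0.02752 m³/s.

0.0275 m³/s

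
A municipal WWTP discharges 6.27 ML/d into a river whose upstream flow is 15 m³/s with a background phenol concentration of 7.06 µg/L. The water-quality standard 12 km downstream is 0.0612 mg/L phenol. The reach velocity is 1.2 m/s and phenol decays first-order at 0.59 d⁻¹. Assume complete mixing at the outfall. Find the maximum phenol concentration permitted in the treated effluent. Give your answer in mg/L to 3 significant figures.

12.2 mg/L

6.27 ML/d = 0.07257 m³/s.
7.06 µg/L = 0.00706 mg/L.
Travel time to the compliance point: t = 1.2e+04/1.2 = 1e+04 s = 0.1157 d; decay factor exp(−0.59·0.1157) = 0.934.
So the concentration just after mixing may be at most 0.0612/0.934 = 0.06553 mg/L.
Mass balance: 0.06553·15.07 = 0.07257·Cₑ + 15·0.00706.
Cₑ = (0.9876 − 0.1059) / 0.07257 = 12.15 mg/L.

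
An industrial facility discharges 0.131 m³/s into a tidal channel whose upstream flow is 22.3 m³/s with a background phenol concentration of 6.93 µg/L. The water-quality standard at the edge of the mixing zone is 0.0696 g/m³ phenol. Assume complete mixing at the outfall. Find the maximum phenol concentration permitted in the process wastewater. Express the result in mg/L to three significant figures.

6.93 µg/L = 0.00693 mg/L.
Mass balance: 0.0696·22.43 = 0.131·Cₑ + 22.3·0.00693.
Cₑ = (1.561 − 0.1545) / 0.131 = 10.74 mg/L.

10.7 mg/L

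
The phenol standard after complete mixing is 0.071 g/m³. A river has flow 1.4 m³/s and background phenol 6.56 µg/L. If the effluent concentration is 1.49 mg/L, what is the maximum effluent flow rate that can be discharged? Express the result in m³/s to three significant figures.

0.0636 m³/s

6.56 µg/L = 0.00656 mg/L.
Mass balance at complete mixing: C_std·(Q_w + Q_r) = Q_w·C_e + Q_r·C_b.
Rearranging, Q_w = Q_r·(C_std − C_b)/(C_e − C_std) = 1.4·(0.071 − 0.00656) / (1.49 − 0.071) = 0.06358 m³/s.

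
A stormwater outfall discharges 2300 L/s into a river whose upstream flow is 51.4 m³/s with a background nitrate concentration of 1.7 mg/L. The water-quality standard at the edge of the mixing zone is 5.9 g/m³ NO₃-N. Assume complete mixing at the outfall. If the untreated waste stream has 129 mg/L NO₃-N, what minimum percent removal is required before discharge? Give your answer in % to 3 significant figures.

2300 L/s = 2.3 m³/s.
Mass balance: 5.9·53.7 = 2.3·Cₑ + 51.4·1.7.
Cₑ = (316.8 − 87.38) / 2.3 = 99.76 mg/L.
Required removal = 1 − 99.76/129 = 22.67 %.

22.7 %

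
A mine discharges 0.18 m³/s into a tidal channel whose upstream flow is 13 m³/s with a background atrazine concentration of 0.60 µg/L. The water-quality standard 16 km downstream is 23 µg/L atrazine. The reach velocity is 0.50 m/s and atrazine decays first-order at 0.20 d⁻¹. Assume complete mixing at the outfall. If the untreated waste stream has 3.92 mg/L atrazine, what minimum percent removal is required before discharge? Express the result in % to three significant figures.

0.60 µg/L = 0.0006 mg/L.
23 µg/L = 0.023 mg/L.
Travel time to the compliance point: t = 1.6e+04/0.50 = 3.2e+04 s = 0.3704 d; decay factor exp(−0.20·0.3704) = 0.9286.
So the concentration just after mixing may be at most 0.023/0.9286 = 0.02477 mg/L.
Mass balance: 0.02477·13.18 = 0.18·Cₑ + 13·0.0006.
Cₑ = (0.3264 − 0.0078) / 0.18 = 1.77 mg/L.
Required removal = 1 − 1.77/3.92 = 54.84 %.

54.8 %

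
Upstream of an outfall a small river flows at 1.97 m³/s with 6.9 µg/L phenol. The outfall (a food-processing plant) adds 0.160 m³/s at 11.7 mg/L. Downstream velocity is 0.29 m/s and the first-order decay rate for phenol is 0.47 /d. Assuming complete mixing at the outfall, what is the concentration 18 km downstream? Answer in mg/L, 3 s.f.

0.632 mg/L

6.9 µg/L = 0.0069 mg/L.
After complete mixing, C₀ = (0.16·11.7 + 1.97·0.0069) / 2.13 = 0.8853 mg/L.
Travel time t = 1.8e+04 m / 0.29 m/s = 6.207e+04 s = 0.7184 d.
C = 0.8853·exp(−0.47·0.7184) = 0.8853·0.7134 = 0.6316 mg/L.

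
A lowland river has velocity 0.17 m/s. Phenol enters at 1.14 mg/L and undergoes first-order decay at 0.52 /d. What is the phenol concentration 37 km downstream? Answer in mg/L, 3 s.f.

0.308 mg/L

Travel time t = 37 km / 0.17 m/s = 3.7e+04/0.17 = 2.176e+05 s = 2.519 d.
First-order decay: C = 1.14·exp(−0.52·2.519) = 1.14·0.2698 = 0.3076 mg/L.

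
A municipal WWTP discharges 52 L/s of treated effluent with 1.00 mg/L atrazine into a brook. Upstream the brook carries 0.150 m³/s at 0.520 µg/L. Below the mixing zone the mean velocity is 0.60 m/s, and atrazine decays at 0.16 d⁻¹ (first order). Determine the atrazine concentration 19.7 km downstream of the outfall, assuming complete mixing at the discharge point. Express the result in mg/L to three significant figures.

52 L/s = 0.052 m³/s.
0.520 µg/L = 0.00052 mg/L.
After complete mixing, C₀ = (0.052·1 + 0.15·0.00052) / 0.202 = 0.2578 mg/L.
Travel time t = 1.97e+04 m / 0.60 m/s = 3.283e+04 s = 0.38 d.
C = 0.2578·exp(−0.16·0.38) = 0.2578·0.941 = 0.2426 mg/L.

0.243 mg/L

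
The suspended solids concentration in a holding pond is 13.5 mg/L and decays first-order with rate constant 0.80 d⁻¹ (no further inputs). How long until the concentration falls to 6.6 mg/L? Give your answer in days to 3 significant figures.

0.895 d

t = ln(C₀/C)/k = ln(13.5/6.6)/0.80 = 0.7156/0.80 = 0.8945 d.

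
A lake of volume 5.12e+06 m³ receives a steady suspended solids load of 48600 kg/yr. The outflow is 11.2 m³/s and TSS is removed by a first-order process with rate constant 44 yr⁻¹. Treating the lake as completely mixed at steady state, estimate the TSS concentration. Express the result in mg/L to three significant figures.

Outflow Q = 11.2 m³/s × 3.156e+07 s/yr = 3.534e+08 m³/yr.
Steady-state CSTR mass balance: W = Q·C + k·V·C, so C = W/(Q + kV).
Q + kV = 3.534e+08 + 44·5.12e+06 = 5.787e+08 m³/yr.
C = 48600/5.787e+08 = 8.398e-05 kg/m³ = 0.08398 mg/L.

0.0840 mg/L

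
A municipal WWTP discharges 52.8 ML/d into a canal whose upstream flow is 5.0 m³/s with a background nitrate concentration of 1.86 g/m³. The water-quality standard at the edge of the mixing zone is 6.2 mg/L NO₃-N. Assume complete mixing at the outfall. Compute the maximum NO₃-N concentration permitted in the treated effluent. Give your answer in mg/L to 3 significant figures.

41.7 mg/L

52.8 ML/d = 0.6111 m³/s.
Mass balance: 6.2·5.611 = 0.6111·Cₑ + 5·1.86.
Cₑ = (34.79 − 9.3) / 0.6111 = 41.71 mg/L.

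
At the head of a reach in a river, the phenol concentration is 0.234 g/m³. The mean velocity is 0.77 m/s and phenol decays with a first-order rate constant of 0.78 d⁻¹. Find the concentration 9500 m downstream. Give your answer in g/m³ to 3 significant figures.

0.209 g/m³

Travel time t = 9500 m / 0.77 m/s = 9500/0.77 = 1.234e+04 s = 0.1428 d.
First-order decay: C = 0.234·exp(−0.78·0.1428) = 0.234·0.8946 = 0.2093 g/m³.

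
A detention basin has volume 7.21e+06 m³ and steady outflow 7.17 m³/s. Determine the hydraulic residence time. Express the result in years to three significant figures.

Q = 7.17 m³/s × 3.156e+07 s/yr = 2.263e+08 m³/yr.
Hydraulic residence time τ = V/Q = 7.21e+06/2.263e+08 = 0.03186 yr.

0.0319 yr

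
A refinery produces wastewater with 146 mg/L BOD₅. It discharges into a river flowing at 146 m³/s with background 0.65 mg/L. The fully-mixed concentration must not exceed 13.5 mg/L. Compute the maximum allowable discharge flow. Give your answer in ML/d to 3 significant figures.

Mass balance at complete mixing: C_std·(Q_w + Q_r) = Q_w·C_e + Q_r·C_b.
Rearranging, Q_w = Q_r·(C_std − C_b)/(C_e − C_std) = 146·(13.5 − 0.65) / (146 − 13.5) = 14.16 m³/s.
= 1223 ML/d.

1220 ML/d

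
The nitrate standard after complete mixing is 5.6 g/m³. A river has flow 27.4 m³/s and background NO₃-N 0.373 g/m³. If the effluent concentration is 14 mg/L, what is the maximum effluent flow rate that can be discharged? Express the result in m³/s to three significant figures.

17.0 m³/s

Mass balance at complete mixing: C_std·(Q_w + Q_r) = Q_w·C_e + Q_r·C_b.
Rearranging, Q_w = Q_r·(C_std − C_b)/(C_e − C_std) = 27.4·(5.6 − 0.373) / (14 − 5.6) = 17.05 m³/s.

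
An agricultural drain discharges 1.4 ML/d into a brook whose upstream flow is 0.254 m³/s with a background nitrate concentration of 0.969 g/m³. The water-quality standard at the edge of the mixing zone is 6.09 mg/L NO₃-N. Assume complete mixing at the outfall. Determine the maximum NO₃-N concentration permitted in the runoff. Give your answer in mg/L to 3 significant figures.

1.4 ML/d = 0.0162 m³/s.
Mass balance: 6.09·0.2702 = 0.0162·Cₑ + 0.254·0.969.
Cₑ = (1.646 − 0.2461) / 0.0162 = 86.36 mg/L.

86.4 mg/L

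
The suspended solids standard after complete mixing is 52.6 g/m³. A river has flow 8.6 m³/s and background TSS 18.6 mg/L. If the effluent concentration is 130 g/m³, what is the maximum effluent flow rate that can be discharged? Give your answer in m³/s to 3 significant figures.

3.78 m³/s

Mass balance at complete mixing: C_std·(Q_w + Q_r) = Q_w·C_e + Q_r·C_b.
Rearranging, Q_w = Q_r·(C_std − C_b)/(C_e − C_std) = 8.6·(52.6 − 18.6) / (130 − 52.6) = 3.778 m³/s.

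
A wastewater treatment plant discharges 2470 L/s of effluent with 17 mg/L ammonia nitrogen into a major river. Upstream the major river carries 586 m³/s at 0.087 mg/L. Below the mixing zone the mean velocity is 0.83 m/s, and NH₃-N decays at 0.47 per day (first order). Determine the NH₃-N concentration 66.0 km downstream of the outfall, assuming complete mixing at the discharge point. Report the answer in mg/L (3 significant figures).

0.103 mg/L

2470 L/s = 2.47 m³/s.
After complete mixing, C₀ = (2.47·17 + 586·0.087) / 588.5 = 0.158 mg/L.
Travel time t = 6.6e+04 m / 0.83 m/s = 7.952e+04 s = 0.9203 d.
C = 0.158·exp(−0.47·0.9203) = 0.158·0.6488 = 0.1025 mg/L.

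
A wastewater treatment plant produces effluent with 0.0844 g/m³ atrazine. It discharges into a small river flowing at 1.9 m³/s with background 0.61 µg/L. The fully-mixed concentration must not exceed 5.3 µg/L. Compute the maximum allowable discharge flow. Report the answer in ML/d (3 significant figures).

0.61 µg/L = 0.00061 mg/L.
5.3 µg/L = 0.0053 mg/L.
Mass balance at complete mixing: C_std·(Q_w + Q_r) = Q_w·C_e + Q_r·C_b.
Rearranging, Q_w = Q_r·(C_std − C_b)/(C_e − C_std) = 1.9·(0.0053 − 0.00061) / (0.0844 − 0.0053) = 0.1127 m³/s.
= 9.733 ML/d.

9.73 ML/d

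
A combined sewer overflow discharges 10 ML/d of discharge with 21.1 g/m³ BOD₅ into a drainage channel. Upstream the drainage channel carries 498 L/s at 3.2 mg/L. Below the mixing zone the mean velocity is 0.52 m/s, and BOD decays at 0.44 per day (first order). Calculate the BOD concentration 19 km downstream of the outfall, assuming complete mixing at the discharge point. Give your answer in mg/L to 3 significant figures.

5.46 mg/L

10 ML/d = 0.1157 m³/s.
498 L/s = 0.498 m³/s.
After complete mixing, C₀ = (0.1157·21.1 + 0.498·3.2) / 0.6137 = 6.576 mg/L.
Travel time t = 1.9e+04 m / 0.52 m/s = 3.654e+04 s = 0.4229 d.
C = 6.576·exp(−0.44·0.4229) = 6.576·0.8302 = 5.459 mg/L.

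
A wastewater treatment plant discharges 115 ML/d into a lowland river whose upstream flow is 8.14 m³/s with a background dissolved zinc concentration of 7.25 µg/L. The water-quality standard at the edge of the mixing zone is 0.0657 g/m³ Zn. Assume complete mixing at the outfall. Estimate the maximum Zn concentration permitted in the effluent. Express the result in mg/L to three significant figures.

115 ML/d = 1.331 m³/s.
7.25 µg/L = 0.00725 mg/L.
Mass balance: 0.0657·9.471 = 1.331·Cₑ + 8.14·0.00725.
Cₑ = (0.6222 − 0.05902) / 1.331 = 0.4232 mg/L.

0.423 mg/L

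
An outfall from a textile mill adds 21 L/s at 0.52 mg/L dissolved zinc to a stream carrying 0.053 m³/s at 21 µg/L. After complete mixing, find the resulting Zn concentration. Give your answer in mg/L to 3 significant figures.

0.163 mg/L

21 L/s = 0.021 m³/s.
21 µg/L = 0.021 mg/L.
Flow-weighted mixing gives C = (0.021·0.52 + 0.053·0.021) / (0.021 + 0.053) = 0.01203/0.074 = 0.1626 mg/L.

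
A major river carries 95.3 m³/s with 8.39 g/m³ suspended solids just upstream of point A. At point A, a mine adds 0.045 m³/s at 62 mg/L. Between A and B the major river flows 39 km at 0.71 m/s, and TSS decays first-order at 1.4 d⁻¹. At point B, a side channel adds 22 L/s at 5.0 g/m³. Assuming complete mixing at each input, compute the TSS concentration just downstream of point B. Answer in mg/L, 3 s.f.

3.46 mg/L

After input A: C = (95.3·8.39 + 0.045·62) / 95.34 = 8.415 mg/L.
Over the 39 km reach to input B (t = 5.493e+04 s = 0.6358 d), decay gives C = 8.415·exp(−1.4·0.6358) = 3.456 mg/L.
22 L/s = 0.022 m³/s.
After input B: C = (95.34·3.456 + 0.022·5) / 95.37 = 3.456 mg/L.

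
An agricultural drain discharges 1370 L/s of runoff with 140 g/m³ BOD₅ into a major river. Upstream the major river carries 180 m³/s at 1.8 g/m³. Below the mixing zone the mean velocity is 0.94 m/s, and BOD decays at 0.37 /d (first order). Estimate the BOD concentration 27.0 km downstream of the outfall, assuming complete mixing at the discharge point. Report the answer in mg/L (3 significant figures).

2.51 mg/L

1370 L/s = 1.37 m³/s.
After complete mixing, C₀ = (1.37·140 + 180·1.8) / 181.4 = 2.844 mg/L.
Travel time t = 2.7e+04 m / 0.94 m/s = 2.872e+04 s = 0.3324 d.
C = 2.844·exp(−0.37·0.3324) = 2.844·0.8843 = 2.515 mg/L.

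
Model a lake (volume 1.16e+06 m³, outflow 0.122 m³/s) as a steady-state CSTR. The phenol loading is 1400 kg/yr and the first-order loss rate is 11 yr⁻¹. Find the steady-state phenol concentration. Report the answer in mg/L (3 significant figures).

0.0843 mg/L

Outflow Q = 0.122 m³/s × 3.156e+07 s/yr = 3.85e+06 m³/yr.
Steady-state CSTR mass balance: W = Q·C + k·V·C, so C = W/(Q + kV).
Q + kV = 3.85e+06 + 11·1.16e+06 = 1.661e+07 m³/yr.
C = 1400/1.661e+07 = 8.429e-05 kg/m³ = 0.08429 mg/L.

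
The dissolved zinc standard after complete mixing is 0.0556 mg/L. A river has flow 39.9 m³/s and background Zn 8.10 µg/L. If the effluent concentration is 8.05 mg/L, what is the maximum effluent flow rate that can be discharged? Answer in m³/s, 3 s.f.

0.237 m³/s

8.10 µg/L = 0.0081 mg/L.
Mass balance at complete mixing: C_std·(Q_w + Q_r) = Q_w·C_e + Q_r·C_b.
Rearranging, Q_w = Q_r·(C_std − C_b)/(C_e − C_std) = 39.9·(0.0556 − 0.0081) / (8.05 − 0.0556) = 0.2371 m³/s.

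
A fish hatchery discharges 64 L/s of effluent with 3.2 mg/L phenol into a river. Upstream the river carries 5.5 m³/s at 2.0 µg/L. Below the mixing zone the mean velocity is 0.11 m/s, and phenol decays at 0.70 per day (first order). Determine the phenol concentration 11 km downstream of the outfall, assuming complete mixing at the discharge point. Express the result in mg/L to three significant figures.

64 L/s = 0.064 m³/s.
2.0 µg/L = 0.002 mg/L.
After complete mixing, C₀ = (0.064·3.2 + 5.5·0.002) / 5.564 = 0.03879 mg/L.
Travel time t = 1.1e+04 m / 0.11 m/s = 1e+05 s = 1.157 d.
C = 0.03879·exp(−0.70·1.157) = 0.03879·0.4448 = 0.01725 mg/L.

0.0173 mg/L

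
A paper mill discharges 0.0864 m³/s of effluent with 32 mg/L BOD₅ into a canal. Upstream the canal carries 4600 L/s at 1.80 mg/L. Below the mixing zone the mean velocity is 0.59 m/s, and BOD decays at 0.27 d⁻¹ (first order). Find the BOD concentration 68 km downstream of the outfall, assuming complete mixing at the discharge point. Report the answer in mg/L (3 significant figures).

4600 L/s = 4.6 m³/s.
After complete mixing, C₀ = (0.0864·32 + 4.6·1.8) / 4.686 = 2.357 mg/L.
Travel time t = 6.8e+04 m / 0.59 m/s = 1.153e+05 s = 1.334 d.
C = 2.357·exp(−0.27·1.334) = 2.357·0.6976 = 1.644 mg/L.

1.64 mg/L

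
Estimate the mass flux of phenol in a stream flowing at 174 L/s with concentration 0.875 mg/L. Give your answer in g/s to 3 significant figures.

174 L/s = 0.174 m³/s.
Mass flux = Q·C = 0.174 m³/s × 0.875 g/m³ = 0.1523 g/s.

0.152 g/s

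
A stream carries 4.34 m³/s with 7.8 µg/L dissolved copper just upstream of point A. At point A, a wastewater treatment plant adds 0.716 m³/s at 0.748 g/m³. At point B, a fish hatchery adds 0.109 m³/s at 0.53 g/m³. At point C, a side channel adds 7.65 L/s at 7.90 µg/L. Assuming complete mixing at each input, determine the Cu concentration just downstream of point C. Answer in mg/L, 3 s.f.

0.121 mg/L

7.8 µg/L = 0.0078 mg/L.
After input A: C = (4.34·0.0078 + 0.716·0.748) / 5.056 = 0.1126 mg/L.
After input B: C = (5.056·0.1126 + 0.109·0.53) / 5.165 = 0.1214 mg/L.
7.65 L/s = 0.00765 m³/s.
7.90 µg/L = 0.0079 mg/L.
After input C: C = (5.165·0.1214 + 0.00765·0.0079) / 5.173 = 0.1213 mg/L.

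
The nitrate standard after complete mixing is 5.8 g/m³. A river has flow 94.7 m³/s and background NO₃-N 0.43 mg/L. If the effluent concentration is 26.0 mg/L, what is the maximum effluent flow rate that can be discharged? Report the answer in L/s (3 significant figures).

Mass balance at complete mixing: C_std·(Q_w + Q_r) = Q_w·C_e + Q_r·C_b.
Rearranging, Q_w = Q_r·(C_std − C_b)/(C_e − C_std) = 94.7·(5.8 − 0.43) / (26 − 5.8) = 25.18 m³/s.
= 2.518e+04 L/s.

25200 L/s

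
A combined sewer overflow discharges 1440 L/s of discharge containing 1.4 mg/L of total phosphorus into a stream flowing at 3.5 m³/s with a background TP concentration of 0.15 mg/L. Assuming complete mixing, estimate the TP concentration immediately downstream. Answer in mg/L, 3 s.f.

0.514 mg/L

1440 L/s = 1.44 m³/s.
Conservation of mass across the mixing zone: C = (1.44·1.4 + 3.5·0.15) / (1.44 + 3.5) = 2.541/4.94 = 0.5144 mg/L.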